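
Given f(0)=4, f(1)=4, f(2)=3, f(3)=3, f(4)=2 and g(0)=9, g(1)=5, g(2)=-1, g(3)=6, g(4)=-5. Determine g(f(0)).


f(0) = 4
g(4) = -5

-5


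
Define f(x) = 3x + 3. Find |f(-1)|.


f(-1) = 0
|0| = 0

0


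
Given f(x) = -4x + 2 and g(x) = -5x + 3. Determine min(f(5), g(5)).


f(5) = -18
g(5) = -22
min = -22

-22


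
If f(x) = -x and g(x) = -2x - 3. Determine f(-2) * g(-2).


f(-2) = 2
g(-2) = 1
Product = 2

2


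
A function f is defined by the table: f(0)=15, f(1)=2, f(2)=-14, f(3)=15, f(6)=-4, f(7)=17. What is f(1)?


2


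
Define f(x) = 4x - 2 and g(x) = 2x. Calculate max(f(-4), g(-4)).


f(-4) = -18
g(-4) = -8
max = -8

-8


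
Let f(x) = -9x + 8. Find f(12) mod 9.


f(12) = -100
-100 mod 9 = 8

8


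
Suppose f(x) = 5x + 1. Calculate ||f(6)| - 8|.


f(6) = 31
|31| = 31
|31 - 8| = 23

23


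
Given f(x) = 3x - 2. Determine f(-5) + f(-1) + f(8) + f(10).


f(-5) = -17
f(-1) = -5
f(8) = 22
f(10) = 28
Sum = 28

28


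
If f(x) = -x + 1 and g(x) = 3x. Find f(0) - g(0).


f(0) = 1
g(0) = 0
Difference = 1

1


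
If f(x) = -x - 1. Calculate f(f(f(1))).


f(1) = -2
f(-2) = 1
f(1) = -2

-2


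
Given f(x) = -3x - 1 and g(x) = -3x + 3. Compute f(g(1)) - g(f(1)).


-16


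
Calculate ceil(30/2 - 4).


30/2 = 15
15 - 4 = 11
ceil(11) = 11

11


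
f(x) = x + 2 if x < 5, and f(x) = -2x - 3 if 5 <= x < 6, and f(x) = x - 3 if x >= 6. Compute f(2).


2 satisfies x < 5
f(2) = 4

4


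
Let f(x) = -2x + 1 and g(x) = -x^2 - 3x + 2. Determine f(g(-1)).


g(-1) = 4
f(4) = -7

-7


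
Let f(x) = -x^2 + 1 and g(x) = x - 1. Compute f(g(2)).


0


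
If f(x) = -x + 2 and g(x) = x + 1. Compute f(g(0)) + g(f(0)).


f(g(0)) = 1
g(f(0)) = 3
Sum = 4

4


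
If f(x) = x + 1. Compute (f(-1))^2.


f(-1) = 0
(0)^2 = 0

0


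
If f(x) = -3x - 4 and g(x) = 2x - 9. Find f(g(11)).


g(11) = 13
f(13) = -43

-43


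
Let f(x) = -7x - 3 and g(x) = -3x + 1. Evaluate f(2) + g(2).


-22


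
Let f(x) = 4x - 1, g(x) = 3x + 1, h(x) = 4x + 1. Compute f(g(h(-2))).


h(-2) = -7
g(-7) = -20
f(-20) = -81

-81


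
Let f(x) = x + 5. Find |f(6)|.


f(6) = 11
|11| = 11

11


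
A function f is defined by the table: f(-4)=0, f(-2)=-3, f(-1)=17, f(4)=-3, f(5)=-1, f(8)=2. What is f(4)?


-3


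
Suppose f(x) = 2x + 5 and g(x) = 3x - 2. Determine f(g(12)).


g(12) = 34
f(34) = 73

73


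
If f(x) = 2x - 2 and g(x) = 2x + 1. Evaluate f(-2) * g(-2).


f(-2) = -6
g(-2) = -3
Product = 18

18


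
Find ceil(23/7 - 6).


23/7 = 3.2857
3.2857 - 6 = -2.7143
ceil(-2.7143) = -2

-2


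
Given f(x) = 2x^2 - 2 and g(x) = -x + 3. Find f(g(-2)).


g(-2) = 5
f(5) = 2*(5)^2 - 2 = 48

48


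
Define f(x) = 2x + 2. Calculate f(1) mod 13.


4


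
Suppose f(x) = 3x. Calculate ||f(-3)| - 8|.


1


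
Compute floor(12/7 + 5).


12/7 = 1.7143
1.7143 + 5 = 6.7143
floor(6.7143) = 6

6


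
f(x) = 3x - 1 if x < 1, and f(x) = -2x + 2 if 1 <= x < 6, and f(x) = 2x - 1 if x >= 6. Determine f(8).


8 satisfies x >= 6
f(8) = 15

15


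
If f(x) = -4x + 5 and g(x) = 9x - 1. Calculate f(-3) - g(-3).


f(-3) = 17
g(-3) = -28
Difference = 45

45


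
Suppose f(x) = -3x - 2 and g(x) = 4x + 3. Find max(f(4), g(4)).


f(4) = -14
g(4) = 19
max = 19

19


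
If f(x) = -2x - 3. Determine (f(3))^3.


f(3) = -9
(-9)^3 = -729

-729


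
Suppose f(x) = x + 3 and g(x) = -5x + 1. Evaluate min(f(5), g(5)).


f(5) = 8
g(5) = -24
min = -24

-24


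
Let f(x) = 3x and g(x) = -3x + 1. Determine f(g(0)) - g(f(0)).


f(g(0)) = 3
g(f(0)) = 1
Difference = 2

2


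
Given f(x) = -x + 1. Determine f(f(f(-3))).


f(-3) = 4
f(4) = -3
f(-3) = 4

4


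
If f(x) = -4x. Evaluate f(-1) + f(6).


-20


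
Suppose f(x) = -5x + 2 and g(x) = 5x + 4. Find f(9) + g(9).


f(9) = -43
g(9) = 49
Sum = 6

6


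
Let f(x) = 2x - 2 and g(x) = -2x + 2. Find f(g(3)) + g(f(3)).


-16


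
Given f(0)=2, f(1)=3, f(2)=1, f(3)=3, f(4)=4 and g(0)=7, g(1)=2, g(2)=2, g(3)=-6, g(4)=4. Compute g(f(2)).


2


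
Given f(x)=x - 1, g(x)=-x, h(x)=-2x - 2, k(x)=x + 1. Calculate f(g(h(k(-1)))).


k(-1) = 0
h(0) = -2
g(-2) = 2
f(2) = 1

1


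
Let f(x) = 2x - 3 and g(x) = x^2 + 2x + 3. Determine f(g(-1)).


g(-1) = 2
f(2) = 1

1


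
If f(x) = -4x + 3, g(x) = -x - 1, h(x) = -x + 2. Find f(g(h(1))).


h(1) = 1
g(1) = -2
f(-2) = 11

11


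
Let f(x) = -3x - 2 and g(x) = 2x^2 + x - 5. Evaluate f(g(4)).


-95


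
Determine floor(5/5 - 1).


5/5 = 1
1 - 1 = 0
floor(0) = 0

0


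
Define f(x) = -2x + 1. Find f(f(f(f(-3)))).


-53


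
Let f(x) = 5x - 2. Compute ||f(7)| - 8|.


25


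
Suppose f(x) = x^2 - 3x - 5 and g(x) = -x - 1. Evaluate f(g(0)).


g(0) = -1
f(-1) = 1*(-1)^2 - 3*(-1) - 5 = -1

-1


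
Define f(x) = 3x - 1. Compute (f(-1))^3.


f(-1) = -4
(-4)^3 = -64

-64


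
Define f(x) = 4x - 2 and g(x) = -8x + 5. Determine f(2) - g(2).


f(2) = 6
g(2) = -11
Difference = 17

17


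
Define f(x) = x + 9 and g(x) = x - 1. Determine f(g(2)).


g(2) = 1
f(1) = 10

10


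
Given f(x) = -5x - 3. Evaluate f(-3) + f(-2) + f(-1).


f(-3) = 12
f(-2) = 7
f(-1) = 2
Sum = 21

21


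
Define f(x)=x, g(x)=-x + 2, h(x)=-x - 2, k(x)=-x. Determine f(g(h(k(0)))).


k(0) = 0
h(0) = -2
g(-2) = 4
f(4) = 4

4


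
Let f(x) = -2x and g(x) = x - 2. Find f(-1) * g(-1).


f(-1) = 2
g(-1) = -3
Product = -6

-6


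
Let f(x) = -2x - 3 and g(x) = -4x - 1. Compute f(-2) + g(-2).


f(-2) = 1
g(-2) = 7
Sum = 8

8


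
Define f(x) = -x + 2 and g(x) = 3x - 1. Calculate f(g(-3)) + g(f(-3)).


f(g(-3)) = 12
g(f(-3)) = 14
Sum = 26

26


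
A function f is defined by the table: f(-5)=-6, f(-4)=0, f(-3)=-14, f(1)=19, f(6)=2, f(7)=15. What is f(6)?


Reading from the table at x = 6

2


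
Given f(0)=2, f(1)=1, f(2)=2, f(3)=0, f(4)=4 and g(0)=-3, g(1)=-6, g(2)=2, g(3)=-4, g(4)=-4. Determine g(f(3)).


f(3) = 0
g(0) = -3

-3


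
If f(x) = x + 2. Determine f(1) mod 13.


f(1) = 3
3 mod 13 = 3

3


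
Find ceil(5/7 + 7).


5/7 = 0.7143
0.7143 + 7 = 7.7143
ceil(7.7143) = 8

8


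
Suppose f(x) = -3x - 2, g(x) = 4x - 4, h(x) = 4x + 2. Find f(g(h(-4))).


h(-4) = -14
g(-14) = -60
f(-60) = 178

178


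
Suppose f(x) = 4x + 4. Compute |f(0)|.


4


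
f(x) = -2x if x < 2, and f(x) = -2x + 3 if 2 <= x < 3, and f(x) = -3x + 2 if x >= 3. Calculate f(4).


4 satisfies x >= 3
f(4) = -10

-10


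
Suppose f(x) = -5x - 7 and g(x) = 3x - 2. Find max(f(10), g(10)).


28


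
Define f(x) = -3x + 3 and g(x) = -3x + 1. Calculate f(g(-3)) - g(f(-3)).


f(g(-3)) = -27
g(f(-3)) = -35
Difference = 8

8


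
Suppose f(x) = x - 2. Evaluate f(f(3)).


f(3) = 1
f(1) = -1

-1


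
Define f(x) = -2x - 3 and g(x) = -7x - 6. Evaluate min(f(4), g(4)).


-34


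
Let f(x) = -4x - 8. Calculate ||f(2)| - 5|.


11


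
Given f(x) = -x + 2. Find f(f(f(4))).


f(4) = -2
f(-2) = 4
f(4) = -2

-2


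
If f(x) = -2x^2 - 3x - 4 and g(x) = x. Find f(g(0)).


g(0) = 0
f(0) = (-2)*(0)^2 - 3*(0) - 4 = -4

-4


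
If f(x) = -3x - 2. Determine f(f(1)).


13


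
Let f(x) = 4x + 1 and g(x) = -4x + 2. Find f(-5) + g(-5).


f(-5) = -19
g(-5) = 22
Sum = 3

3


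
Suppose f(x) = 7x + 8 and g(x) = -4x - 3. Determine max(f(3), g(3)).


f(3) = 29
g(3) = -15
max = 29

29


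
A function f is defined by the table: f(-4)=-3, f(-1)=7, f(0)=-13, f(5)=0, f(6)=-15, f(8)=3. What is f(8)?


Reading from the table at x = 8

3


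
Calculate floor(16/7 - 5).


-3


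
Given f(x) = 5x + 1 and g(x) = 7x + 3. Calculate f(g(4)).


g(4) = 31
f(31) = 156

156


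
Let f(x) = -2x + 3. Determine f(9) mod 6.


3


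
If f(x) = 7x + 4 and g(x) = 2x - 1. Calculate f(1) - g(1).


f(1) = 11
g(1) = 1
Difference = 10

10


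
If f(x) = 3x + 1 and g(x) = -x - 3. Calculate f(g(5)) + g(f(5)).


f(g(5)) = -23
g(f(5)) = -19
Sum = -42

-42


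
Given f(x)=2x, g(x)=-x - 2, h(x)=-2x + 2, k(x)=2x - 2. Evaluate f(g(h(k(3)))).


k(3) = 4
h(4) = -6
g(-6) = 4
f(4) = 8

8


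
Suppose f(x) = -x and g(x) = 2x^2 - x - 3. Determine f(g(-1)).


0


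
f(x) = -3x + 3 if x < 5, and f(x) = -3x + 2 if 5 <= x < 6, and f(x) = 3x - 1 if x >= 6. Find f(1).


0


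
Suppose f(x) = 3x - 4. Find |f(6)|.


f(6) = 14
|14| = 14

14


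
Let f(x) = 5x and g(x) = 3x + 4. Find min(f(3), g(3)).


f(3) = 15
g(3) = 13
min = 13

13


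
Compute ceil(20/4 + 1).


20/4 = 5
5 + 1 = 6
ceil(6) = 6

6


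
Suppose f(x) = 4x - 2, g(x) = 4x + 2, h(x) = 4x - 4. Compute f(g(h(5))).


262


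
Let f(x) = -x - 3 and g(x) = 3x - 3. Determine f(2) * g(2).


-15


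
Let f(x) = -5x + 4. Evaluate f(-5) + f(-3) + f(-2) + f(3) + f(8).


f(-5) = 29
f(-3) = 19
f(-2) = 14
f(3) = -11
f(8) = -36
Sum = 15

15


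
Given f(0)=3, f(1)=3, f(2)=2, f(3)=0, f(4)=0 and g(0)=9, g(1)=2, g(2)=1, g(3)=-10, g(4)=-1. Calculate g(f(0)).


f(0) = 3
g(3) = -10

-10


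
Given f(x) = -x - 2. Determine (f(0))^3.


f(0) = -2
(-2)^3 = -8

-8


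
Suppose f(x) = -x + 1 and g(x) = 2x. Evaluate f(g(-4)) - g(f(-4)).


f(g(-4)) = 9
g(f(-4)) = 10
Difference = -1

-1


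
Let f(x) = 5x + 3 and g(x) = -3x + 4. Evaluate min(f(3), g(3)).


f(3) = 18
g(3) = -5
min = -5

-5


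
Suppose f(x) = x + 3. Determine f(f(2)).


f(2) = 5
f(5) = 8

8


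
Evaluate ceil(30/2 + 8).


23


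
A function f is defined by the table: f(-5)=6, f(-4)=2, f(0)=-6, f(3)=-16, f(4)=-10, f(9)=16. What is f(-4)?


Reading from the table at x = -4

2


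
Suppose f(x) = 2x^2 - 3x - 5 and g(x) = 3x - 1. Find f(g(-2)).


g(-2) = -7
f(-7) = 2*(-7)^2 - 3*(-7) - 5 = 114

114


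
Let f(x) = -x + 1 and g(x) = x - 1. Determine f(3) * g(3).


f(3) = -2
g(3) = 2
Product = -4

-4


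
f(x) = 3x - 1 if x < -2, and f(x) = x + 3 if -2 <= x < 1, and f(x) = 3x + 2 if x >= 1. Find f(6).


6 satisfies x >= 1
f(6) = 20

20


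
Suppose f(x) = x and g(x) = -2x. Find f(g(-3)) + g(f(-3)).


f(g(-3)) = 6
g(f(-3)) = 6
Sum = 12

12


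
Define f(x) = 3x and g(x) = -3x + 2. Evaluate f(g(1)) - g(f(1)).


f(g(1)) = -3
g(f(1)) = -7
Difference = 4

4


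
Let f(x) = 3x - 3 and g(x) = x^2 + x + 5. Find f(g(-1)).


g(-1) = 5
f(5) = 12

12


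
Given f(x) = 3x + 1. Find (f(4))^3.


f(4) = 13
(13)^3 = 2197

2197


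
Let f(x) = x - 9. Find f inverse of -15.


-6


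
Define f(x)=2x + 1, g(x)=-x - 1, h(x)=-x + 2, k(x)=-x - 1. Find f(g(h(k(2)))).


k(2) = -3
h(-3) = 5
g(5) = -6
f(-6) = -11

-11


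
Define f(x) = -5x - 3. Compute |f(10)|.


f(10) = -53
|-53| = 53

53


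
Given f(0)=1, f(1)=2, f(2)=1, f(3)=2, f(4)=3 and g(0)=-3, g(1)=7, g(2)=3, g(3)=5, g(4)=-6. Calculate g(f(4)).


5


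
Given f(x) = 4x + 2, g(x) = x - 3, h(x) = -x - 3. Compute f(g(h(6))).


h(6) = -9
g(-9) = -12
f(-12) = -46

-46


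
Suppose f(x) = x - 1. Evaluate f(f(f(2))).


f(2) = 1
f(1) = 0
f(0) = -1

-1


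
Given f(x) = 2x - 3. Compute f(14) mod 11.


3


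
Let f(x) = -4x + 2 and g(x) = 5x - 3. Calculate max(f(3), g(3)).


12


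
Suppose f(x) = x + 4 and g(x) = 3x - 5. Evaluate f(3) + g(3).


f(3) = 7
g(3) = 4
Sum = 11

11


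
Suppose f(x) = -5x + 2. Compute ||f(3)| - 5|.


f(3) = -13
|-13| = 13
|13 - 5| = 8

8


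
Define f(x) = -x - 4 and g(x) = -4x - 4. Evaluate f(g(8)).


g(8) = -36
f(-36) = 32

32


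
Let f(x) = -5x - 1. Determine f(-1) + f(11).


f(-1) = 4
f(11) = -56
Sum = -52

-52


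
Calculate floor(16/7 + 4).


6


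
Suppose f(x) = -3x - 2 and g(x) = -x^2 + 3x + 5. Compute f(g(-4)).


67


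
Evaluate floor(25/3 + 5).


25/3 = 8.3333
8.3333 + 5 = 13.3333
floor(13.3333) = 13

13


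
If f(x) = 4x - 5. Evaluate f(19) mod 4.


f(19) = 71
71 mod 4 = 3

3


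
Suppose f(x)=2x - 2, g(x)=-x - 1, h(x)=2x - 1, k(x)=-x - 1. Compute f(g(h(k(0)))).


k(0) = -1
h(-1) = -3
g(-3) = 2
f(2) = 2

2


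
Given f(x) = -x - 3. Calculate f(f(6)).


f(6) = -9
f(-9) = 6

6


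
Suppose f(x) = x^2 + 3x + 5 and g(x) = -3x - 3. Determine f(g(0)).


g(0) = -3
f(-3) = 1*(-3)^2 + 3*(-3) + 5 = 5

5


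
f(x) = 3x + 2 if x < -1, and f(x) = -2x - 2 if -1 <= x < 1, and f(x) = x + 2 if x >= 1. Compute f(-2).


-2 satisfies x < -1
f(-2) = -4

-4


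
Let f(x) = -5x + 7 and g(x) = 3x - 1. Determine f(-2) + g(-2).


f(-2) = 17
g(-2) = -7
Sum = 10

10


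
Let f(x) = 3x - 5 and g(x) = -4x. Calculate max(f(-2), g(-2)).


8


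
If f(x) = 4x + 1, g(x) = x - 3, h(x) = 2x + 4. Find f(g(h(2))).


21


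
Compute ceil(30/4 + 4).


12


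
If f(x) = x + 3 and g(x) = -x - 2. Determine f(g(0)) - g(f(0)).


f(g(0)) = 1
g(f(0)) = -5
Difference = 6

6


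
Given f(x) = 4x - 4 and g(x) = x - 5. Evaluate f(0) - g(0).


f(0) = -4
g(0) = -5
Difference = 1

1


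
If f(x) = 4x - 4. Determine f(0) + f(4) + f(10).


44


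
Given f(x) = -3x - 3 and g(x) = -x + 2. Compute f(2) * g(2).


0


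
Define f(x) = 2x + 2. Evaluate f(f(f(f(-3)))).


f(-3) = -4
f(-4) = -6
f(-6) = -10
f(-10) = -18

-18


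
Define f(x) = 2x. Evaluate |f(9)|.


f(9) = 18
|18| = 18

18


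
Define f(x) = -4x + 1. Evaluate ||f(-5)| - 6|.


f(-5) = 21
|21| = 21
|21 - 6| = 15

15


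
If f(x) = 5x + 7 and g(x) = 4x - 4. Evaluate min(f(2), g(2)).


f(2) = 17
g(2) = 4
min = 4

4


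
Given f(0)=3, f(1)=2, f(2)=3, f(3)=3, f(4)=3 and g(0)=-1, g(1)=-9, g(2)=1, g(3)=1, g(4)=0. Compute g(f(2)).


f(2) = 3
g(3) = 1

1


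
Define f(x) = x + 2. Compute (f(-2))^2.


f(-2) = 0
(0)^2 = 0

0


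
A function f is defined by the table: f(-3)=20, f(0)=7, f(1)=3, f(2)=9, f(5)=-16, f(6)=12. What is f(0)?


Reading from the table at x = 0

7


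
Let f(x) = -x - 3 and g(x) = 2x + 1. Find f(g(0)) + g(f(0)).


f(g(0)) = -4
g(f(0)) = -5
Sum = -9

-9


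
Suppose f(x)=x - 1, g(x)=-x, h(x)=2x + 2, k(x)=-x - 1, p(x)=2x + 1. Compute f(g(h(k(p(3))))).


p(3) = 7
k(7) = -8
h(-8) = -14
g(-14) = 14
f(14) = 13

13


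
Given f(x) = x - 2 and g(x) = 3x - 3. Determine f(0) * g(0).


6


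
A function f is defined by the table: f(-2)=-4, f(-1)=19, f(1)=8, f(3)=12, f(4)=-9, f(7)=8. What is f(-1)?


Reading from the table at x = -1

19


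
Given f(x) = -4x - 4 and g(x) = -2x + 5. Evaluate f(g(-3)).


g(-3) = 11
f(11) = -48

-48


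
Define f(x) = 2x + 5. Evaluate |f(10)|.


25


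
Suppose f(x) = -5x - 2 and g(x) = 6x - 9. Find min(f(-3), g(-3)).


f(-3) = 13
g(-3) = -27
min = -27

-27


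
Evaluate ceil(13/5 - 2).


13/5 = 2.6
2.6 - 2 = 0.6
ceil(0.6) = 1

1


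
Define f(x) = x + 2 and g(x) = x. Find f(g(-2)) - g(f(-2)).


0


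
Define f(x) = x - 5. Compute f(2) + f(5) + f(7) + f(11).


f(2) = -3
f(5) = 0
f(7) = 2
f(11) = 6
Sum = 5

5


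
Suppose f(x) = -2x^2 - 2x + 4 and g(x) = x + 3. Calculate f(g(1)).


g(1) = 4
f(4) = (-2)*(4)^2 - 2*(4) + 4 = -36

-36


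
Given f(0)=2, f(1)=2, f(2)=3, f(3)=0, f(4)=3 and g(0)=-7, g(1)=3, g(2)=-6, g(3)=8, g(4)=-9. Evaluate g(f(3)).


-7


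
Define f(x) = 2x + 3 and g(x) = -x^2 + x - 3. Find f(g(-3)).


g(-3) = -15
f(-15) = -27

-27


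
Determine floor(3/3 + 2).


3/3 = 1
1 + 2 = 3
floor(3) = 3

3


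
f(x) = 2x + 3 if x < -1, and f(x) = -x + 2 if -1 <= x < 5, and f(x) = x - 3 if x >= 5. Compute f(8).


8 satisfies x >= 5
f(8) = 5

5


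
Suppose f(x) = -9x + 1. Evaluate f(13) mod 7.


f(13) = -116
-116 mod 7 = 3

3


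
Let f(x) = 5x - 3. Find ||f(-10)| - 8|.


45


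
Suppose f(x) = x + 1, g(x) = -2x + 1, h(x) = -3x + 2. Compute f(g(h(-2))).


h(-2) = 8
g(8) = -15
f(-15) = -14

-14


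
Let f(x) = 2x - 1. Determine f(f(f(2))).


f(2) = 3
f(3) = 5
f(5) = 9

9


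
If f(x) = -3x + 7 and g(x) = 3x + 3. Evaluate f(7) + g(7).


f(7) = -14
g(7) = 24
Sum = 10

10


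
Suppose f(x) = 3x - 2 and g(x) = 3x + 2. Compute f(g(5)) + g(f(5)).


f(g(5)) = 49
g(f(5)) = 41
Sum = 90

90


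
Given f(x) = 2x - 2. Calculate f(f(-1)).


f(-1) = -4
f(-4) = -10

-10


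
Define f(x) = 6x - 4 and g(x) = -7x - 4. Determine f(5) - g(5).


65


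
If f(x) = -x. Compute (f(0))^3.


0


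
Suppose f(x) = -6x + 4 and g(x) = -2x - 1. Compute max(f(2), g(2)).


f(2) = -8
g(2) = -5
max = -5

-5


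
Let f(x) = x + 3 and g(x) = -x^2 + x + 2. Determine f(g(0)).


g(0) = 2
f(2) = 5

5


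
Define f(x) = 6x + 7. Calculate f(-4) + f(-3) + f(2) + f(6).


f(-4) = -17
f(-3) = -11
f(2) = 19
f(6) = 43
Sum = 34

34


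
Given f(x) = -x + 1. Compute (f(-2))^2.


f(-2) = 3
(3)^2 = 9

9


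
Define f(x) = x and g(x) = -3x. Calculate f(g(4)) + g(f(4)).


f(g(4)) = -12
g(f(4)) = -12
Sum = -24

-24


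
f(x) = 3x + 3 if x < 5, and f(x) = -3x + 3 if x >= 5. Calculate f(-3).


-6


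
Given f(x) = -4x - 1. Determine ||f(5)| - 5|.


16


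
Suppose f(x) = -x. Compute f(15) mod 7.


6


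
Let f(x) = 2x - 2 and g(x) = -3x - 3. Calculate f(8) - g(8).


f(8) = 14
g(8) = -27
Difference = 41

41


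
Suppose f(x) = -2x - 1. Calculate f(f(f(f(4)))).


f(4) = -9
f(-9) = 17
f(17) = -35
f(-35) = 69

69


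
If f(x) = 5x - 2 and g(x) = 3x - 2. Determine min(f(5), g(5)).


13


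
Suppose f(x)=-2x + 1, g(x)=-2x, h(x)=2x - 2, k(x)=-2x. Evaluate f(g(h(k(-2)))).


25


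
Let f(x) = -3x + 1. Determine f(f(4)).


f(4) = -11
f(-11) = 34

34


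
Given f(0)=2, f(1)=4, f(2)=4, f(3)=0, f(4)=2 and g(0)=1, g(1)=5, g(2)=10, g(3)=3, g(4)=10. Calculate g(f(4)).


f(4) = 2
g(2) = 10

10


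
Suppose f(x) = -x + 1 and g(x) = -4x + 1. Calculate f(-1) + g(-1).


f(-1) = 2
g(-1) = 5
Sum = 7

7


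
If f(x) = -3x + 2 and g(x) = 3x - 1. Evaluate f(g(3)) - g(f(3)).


f(g(3)) = -22
g(f(3)) = -22
Difference = 0

0


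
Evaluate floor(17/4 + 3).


17/4 = 4.25
4.25 + 3 = 7.25
floor(7.25) = 7

7


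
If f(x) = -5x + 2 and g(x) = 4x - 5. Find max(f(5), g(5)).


f(5) = -23
g(5) = 15
max = 15

15


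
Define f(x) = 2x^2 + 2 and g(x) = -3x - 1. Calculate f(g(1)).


34


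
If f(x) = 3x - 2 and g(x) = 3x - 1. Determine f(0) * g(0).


f(0) = -2
g(0) = -1
Product = 2

2


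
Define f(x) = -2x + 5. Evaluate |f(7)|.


9


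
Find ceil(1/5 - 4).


1/5 = 0.2
0.2 - 4 = -3.8
ceil(-3.8) = -3

-3


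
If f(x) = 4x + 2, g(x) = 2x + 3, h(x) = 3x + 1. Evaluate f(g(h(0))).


h(0) = 1
g(1) = 5
f(5) = 22

22


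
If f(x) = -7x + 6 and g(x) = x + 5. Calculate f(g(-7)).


g(-7) = -2
f(-2) = 20

20


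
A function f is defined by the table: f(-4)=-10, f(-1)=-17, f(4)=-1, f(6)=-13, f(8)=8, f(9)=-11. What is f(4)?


Reading from the table at x = 4

-1


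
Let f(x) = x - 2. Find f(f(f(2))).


-4


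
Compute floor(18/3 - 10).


18/3 = 6
6 - 10 = -4
floor(-4) = -4

-4


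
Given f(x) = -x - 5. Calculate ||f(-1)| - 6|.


f(-1) = -4
|-4| = 4
|4 - 6| = 2

2


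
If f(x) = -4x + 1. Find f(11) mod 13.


f(11) = -43
-43 mod 13 = 9

9


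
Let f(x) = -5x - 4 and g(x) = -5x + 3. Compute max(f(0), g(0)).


f(0) = -4
g(0) = 3
max = 3

3


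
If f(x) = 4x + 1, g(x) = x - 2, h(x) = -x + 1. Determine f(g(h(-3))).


h(-3) = 4
g(4) = 2
f(2) = 9

9


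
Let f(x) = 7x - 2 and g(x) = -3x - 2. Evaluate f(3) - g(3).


f(3) = 19
g(3) = -11
Difference = 30

30


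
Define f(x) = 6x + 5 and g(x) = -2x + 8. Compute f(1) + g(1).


f(1) = 11
g(1) = 6
Sum = 17

17


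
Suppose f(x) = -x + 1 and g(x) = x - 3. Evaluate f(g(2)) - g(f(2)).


f(g(2)) = 2
g(f(2)) = -4
Difference = 6

6


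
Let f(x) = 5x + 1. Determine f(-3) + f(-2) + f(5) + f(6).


f(-3) = -14
f(-2) = -9
f(5) = 26
f(6) = 31
Sum = 34

34


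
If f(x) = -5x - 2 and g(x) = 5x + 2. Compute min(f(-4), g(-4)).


f(-4) = 18
g(-4) = -18
min = -18

-18


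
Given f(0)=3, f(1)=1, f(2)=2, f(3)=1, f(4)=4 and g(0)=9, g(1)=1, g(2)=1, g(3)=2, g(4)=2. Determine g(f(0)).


2


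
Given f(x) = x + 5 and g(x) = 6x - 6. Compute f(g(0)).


g(0) = -6
f(-6) = -1

-1


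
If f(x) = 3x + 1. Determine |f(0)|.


f(0) = 1
|1| = 1

1


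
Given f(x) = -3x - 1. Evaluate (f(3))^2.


f(3) = -10
(-10)^2 = 100

100


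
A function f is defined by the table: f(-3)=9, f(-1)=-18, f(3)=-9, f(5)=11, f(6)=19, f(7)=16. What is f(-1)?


Reading from the table at x = -1

-18


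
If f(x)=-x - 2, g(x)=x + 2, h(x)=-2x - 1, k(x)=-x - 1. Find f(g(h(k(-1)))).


-3


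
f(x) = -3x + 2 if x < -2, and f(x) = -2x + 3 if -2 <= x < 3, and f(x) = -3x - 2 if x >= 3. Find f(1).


1 satisfies -2 <= x < 3
f(1) = 1

1


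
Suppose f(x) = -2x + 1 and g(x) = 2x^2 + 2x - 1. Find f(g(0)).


g(0) = -1
f(-1) = 3

3


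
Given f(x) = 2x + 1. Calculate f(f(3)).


f(3) = 7
f(7) = 15

15


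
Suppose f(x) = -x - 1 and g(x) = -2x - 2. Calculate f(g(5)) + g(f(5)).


21


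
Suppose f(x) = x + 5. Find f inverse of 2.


Solve x + 5 = 2
x = (2 - 5) / 1 = -3

-3


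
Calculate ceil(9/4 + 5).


9/4 = 2.25
2.25 + 5 = 7.25
ceil(7.25) = 8

8


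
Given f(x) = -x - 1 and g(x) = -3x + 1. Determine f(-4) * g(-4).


39


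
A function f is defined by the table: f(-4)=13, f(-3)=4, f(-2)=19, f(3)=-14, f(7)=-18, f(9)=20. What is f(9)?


Reading from the table at x = 9

20


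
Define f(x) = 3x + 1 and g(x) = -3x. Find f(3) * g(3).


f(3) = 10
g(3) = -9
Product = -90

-90


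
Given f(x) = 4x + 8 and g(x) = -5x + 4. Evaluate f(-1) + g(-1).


f(-1) = 4
g(-1) = 9
Sum = 13

13


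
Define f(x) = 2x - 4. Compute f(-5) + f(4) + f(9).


f(-5) = -14
f(4) = 4
f(9) = 14
Sum = 4

4


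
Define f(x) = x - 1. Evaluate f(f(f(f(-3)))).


f(-3) = -4
f(-4) = -5
f(-5) = -6
f(-6) = -7

-7


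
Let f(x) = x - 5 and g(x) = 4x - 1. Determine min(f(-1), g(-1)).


f(-1) = -6
g(-1) = -5
min = -6

-6


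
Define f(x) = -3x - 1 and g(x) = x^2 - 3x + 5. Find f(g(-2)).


g(-2) = 15
f(15) = -46

-46


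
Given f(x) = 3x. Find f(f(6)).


f(6) = 18
f(18) = 54

54


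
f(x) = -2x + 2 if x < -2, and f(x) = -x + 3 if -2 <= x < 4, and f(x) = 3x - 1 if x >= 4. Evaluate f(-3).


-3 satisfies x < -2
f(-3) = 8

8


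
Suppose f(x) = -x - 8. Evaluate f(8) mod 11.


f(8) = -16
-16 mod 11 = 6

6


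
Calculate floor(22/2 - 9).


22/2 = 11
11 - 9 = 2
floor(2) = 2

2


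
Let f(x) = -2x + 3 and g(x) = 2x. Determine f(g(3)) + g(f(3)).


f(g(3)) = -9
g(f(3)) = -6
Sum = -15

-15


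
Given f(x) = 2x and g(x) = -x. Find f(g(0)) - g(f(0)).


0


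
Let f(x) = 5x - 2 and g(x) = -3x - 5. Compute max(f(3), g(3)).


13


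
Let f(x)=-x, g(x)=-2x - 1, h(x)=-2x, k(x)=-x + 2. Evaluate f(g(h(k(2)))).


k(2) = 0
h(0) = 0
g(0) = -1
f(-1) = 1

1


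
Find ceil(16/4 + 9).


16/4 = 4
4 + 9 = 13
ceil(13) = 13

13


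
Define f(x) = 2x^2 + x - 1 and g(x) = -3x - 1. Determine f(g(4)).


g(4) = -13
f(-13) = 2*(-13)^2 + 1*(-13) - 1 = 324

324


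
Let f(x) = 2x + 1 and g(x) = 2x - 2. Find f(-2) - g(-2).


f(-2) = -3
g(-2) = -6
Difference = 3

3


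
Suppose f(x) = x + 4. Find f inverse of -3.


Solve x + 4 = -3
x = (-3 - 4) / 1 = -7

-7


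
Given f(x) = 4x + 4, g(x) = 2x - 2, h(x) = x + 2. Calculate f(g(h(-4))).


h(-4) = -2
g(-2) = -6
f(-6) = -20

-20


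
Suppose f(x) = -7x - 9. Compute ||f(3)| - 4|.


f(3) = -30
|-30| = 30
|30 - 4| = 26

26


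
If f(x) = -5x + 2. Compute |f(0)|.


f(0) = 2
|2| = 2

2


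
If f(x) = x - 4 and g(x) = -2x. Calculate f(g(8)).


-20


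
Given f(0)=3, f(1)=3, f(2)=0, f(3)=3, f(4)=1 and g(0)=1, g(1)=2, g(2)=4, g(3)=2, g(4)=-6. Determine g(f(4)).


f(4) = 1
g(1) = 2

2


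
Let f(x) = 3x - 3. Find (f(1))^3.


f(1) = 0
(0)^3 = 0

0


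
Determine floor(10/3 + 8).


10/3 = 3.3333
3.3333 + 8 = 11.3333
floor(11.3333) = 11

11


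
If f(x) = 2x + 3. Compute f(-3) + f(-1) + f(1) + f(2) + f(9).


31


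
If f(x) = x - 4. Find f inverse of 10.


Solve x - 4 = 10
x = (10 + 4) / 1 = 14

14


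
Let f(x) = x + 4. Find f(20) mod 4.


f(20) = 24
24 mod 4 = 0

0


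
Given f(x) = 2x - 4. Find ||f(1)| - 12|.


f(1) = -2
|-2| = 2
|2 - 12| = 10

10


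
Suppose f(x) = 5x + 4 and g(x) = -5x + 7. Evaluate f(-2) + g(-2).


f(-2) = -6
g(-2) = 17
Sum = 11

11


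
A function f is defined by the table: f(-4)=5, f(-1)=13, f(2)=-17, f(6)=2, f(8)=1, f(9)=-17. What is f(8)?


1


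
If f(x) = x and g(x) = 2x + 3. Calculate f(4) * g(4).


44


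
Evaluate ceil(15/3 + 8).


13


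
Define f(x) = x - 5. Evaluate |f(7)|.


f(7) = 2
|2| = 2

2


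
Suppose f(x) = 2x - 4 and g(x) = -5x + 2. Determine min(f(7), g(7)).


f(7) = 10
g(7) = -33
min = -33

-33


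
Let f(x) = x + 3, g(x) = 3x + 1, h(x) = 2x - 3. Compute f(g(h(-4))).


-29


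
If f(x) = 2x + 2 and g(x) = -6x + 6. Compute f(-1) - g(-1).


f(-1) = 0
g(-1) = 12
Difference = -12

-12


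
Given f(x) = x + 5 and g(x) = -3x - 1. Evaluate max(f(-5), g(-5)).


f(-5) = 0
g(-5) = 14
max = 14

14


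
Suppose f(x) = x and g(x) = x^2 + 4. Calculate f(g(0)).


g(0) = 4
f(4) = 4

4


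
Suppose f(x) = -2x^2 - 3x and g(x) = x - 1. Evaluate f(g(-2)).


-9


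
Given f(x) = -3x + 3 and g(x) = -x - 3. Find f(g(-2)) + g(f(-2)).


f(g(-2)) = 6
g(f(-2)) = -12
Sum = -6

-6


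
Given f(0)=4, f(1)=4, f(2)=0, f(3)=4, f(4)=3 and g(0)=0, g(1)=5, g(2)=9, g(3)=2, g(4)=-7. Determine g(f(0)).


f(0) = 4
g(4) = -7

-7


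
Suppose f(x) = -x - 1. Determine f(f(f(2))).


f(2) = -3
f(-3) = 2
f(2) = -3

-3


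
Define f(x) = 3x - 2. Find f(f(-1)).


f(-1) = -5
f(-5) = -17

-17


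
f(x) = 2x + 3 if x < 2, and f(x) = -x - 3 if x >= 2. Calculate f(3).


3 satisfies x >= 2
f(3) = -6

-6


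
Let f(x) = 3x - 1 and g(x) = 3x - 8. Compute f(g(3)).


2


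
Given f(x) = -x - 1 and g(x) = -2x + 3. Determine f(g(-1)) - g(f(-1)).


f(g(-1)) = -6
g(f(-1)) = 3
Difference = -9

-9


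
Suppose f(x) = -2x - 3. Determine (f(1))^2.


f(1) = -5
(-5)^2 = 25

25


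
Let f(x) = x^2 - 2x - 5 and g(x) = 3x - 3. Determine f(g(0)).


g(0) = -3
f(-3) = 1*(-3)^2 - 2*(-3) - 5 = 10

10


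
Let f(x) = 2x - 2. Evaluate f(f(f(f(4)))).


f(4) = 6
f(6) = 10
f(10) = 18
f(18) = 34

34


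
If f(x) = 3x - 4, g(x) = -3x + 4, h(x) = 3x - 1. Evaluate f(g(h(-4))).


h(-4) = -13
g(-13) = 43
f(43) = 125

125


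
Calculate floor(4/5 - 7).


-7


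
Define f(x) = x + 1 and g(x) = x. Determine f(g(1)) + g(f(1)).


f(g(1)) = 2
g(f(1)) = 2
Sum = 4

4


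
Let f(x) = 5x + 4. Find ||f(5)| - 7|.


f(5) = 29
|29| = 29
|29 - 7| = 22

22


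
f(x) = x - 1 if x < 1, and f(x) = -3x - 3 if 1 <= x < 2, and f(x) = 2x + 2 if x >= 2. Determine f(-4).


-4 satisfies x < 1
f(-4) = -5

-5


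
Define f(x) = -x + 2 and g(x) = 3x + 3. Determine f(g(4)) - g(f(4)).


f(g(4)) = -13
g(f(4)) = -3
Difference = -10

-10


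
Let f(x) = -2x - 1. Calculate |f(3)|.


f(3) = -7
|-7| = 7

7


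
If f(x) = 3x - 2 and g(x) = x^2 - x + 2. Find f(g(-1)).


g(-1) = 4
f(4) = 10

10


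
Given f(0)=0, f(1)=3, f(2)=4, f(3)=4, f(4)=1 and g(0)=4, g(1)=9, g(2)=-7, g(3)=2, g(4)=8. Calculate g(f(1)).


f(1) = 3
g(3) = 2

2


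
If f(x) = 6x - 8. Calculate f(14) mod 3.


1


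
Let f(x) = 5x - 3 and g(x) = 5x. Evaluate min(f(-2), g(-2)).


f(-2) = -13
g(-2) = -10
min = -13

-13


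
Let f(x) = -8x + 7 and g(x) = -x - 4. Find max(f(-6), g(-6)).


f(-6) = 55
g(-6) = 2
max = 55

55


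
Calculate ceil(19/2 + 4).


19/2 = 9.5
9.5 + 4 = 13.5
ceil(13.5) = 14

14


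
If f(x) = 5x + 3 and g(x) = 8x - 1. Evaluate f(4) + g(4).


f(4) = 23
g(4) = 31
Sum = 54

54


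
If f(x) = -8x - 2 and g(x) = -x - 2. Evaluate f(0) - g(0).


f(0) = -2
g(0) = -2
Difference = 0

0


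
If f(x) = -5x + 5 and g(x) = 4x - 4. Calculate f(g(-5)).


g(-5) = -24
f(-24) = 125

125


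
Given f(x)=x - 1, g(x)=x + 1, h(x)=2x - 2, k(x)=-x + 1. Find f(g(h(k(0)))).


k(0) = 1
h(1) = 0
g(0) = 1
f(1) = 0

0


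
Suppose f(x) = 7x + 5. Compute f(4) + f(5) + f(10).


f(4) = 33
f(5) = 40
f(10) = 75
Sum = 148

148


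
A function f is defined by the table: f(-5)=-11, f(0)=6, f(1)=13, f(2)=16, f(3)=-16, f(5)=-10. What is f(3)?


Reading from the table at x = 3

-16


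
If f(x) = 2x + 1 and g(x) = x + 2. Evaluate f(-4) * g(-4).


f(-4) = -7
g(-4) = -2
Product = 14

14


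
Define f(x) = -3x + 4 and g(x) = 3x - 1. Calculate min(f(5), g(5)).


f(5) = -11
g(5) = 14
min = -11

-11


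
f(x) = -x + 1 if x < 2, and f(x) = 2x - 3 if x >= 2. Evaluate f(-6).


-6 satisfies x < 2
f(-6) = 7

7


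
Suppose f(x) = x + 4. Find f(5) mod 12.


f(5) = 9
9 mod 12 = 9

9


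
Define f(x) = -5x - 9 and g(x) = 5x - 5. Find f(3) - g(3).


f(3) = -24
g(3) = 10
Difference = -34

-34


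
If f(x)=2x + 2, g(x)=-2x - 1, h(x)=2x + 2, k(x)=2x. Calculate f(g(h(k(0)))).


k(0) = 0
h(0) = 2
g(2) = -5
f(-5) = -8

-8


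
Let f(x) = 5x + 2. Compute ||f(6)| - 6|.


f(6) = 32
|32| = 32
|32 - 6| = 26

26


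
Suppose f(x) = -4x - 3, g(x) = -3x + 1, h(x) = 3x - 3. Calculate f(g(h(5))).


h(5) = 12
g(12) = -35
f(-35) = 137

137


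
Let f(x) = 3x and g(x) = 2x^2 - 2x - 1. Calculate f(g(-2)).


g(-2) = 11
f(11) = 33

33


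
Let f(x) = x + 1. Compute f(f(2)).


f(2) = 3
f(3) = 4

4


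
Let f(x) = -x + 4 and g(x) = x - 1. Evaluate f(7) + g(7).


f(7) = -3
g(7) = 6
Sum = 3

3


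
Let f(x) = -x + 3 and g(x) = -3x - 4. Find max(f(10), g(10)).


f(10) = -7
g(10) = -34
max = -7

-7


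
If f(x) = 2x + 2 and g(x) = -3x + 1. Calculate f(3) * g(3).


f(3) = 8
g(3) = -8
Product = -64

-64


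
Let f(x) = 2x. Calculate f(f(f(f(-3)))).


f(-3) = -6
f(-6) = -12
f(-12) = -24
f(-24) = -48

-48


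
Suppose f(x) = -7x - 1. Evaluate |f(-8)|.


f(-8) = 55
|55| = 55

55


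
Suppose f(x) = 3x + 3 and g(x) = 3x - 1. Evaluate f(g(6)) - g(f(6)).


f(g(6)) = 54
g(f(6)) = 62
Difference = -8

-8


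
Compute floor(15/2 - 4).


3


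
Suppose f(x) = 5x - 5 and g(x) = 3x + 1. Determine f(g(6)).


90


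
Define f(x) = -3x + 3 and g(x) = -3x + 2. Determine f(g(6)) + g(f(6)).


98


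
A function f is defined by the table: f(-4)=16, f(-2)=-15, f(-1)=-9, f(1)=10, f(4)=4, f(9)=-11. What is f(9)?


Reading from the table at x = 9

-11


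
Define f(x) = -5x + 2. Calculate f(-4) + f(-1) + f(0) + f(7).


f(-4) = 22
f(-1) = 7
f(0) = 2
f(7) = -33
Sum = -2

-2


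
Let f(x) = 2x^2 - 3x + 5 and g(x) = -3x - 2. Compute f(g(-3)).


g(-3) = 7
f(7) = 2*(7)^2 - 3*(7) + 5 = 82

82


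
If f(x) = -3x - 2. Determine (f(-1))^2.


1


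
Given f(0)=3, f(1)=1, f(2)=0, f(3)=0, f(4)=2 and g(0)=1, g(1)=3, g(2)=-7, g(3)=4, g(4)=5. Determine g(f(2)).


f(2) = 0
g(0) = 1

1


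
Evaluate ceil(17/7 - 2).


1


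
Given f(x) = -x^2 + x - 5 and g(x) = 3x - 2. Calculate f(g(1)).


g(1) = 1
f(1) = (-1)*(1)^2 + 1*(1) - 5 = -5

-5


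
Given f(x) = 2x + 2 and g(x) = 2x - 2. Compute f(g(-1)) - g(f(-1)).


f(g(-1)) = -6
g(f(-1)) = -2
Difference = -4

-4


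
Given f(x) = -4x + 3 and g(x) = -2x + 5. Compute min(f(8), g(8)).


f(8) = -29
g(8) = -11
min = -29

-29


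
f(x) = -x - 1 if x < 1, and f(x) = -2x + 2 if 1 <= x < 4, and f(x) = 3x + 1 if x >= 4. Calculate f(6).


6 satisfies x >= 4
f(6) = 19

19


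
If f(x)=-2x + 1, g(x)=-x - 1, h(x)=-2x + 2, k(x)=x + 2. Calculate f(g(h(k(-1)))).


k(-1) = 1
h(1) = 0
g(0) = -1
f(-1) = 3

3


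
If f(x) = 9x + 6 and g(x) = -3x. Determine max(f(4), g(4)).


f(4) = 42
g(4) = -12
max = 42

42


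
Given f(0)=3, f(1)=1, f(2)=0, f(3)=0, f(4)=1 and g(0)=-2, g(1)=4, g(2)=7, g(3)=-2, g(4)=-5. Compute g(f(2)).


f(2) = 0
g(0) = -2

-2


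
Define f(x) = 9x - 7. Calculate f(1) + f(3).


f(1) = 2
f(3) = 20
Sum = 22

22


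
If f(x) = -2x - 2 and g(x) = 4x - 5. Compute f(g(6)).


g(6) = 19
f(19) = -40

-40


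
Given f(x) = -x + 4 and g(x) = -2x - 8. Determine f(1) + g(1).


f(1) = 3
g(1) = -10
Sum = -7

-7


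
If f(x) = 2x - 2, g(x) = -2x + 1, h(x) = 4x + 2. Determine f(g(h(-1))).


h(-1) = -2
g(-2) = 5
f(5) = 8

8


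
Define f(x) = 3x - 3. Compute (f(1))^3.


0


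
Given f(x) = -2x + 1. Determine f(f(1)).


f(1) = -1
f(-1) = 3

3


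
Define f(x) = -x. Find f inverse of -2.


2


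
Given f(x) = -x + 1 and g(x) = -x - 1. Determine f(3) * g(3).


f(3) = -2
g(3) = -4
Product = 8

8


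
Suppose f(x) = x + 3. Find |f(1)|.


4


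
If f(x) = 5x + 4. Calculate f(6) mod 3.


f(6) = 34
34 mod 3 = 1

1


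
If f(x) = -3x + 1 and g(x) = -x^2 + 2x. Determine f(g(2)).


g(2) = 0
f(0) = 1

1


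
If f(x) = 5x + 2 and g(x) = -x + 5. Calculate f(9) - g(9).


f(9) = 47
g(9) = -4
Difference = 51

51


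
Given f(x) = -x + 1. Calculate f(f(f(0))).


f(0) = 1
f(1) = 0
f(0) = 1

1


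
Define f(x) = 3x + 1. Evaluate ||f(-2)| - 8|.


f(-2) = -5
|-5| = 5
|5 - 8| = 3

3


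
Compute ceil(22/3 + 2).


10


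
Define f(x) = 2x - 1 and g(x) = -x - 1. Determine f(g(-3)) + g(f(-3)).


f(g(-3)) = 3
g(f(-3)) = 6
Sum = 9

9


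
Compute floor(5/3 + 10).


5/3 = 1.6667
1.6667 + 10 = 11.6667
floor(11.6667) = 11

11


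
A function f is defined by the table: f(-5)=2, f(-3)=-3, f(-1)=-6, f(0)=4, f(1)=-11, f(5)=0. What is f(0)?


Reading from the table at x = 0

4


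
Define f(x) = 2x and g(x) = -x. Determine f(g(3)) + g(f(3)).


f(g(3)) = -6
g(f(3)) = -6
Sum = -12

-12


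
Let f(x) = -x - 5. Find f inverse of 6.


Solve -x - 5 = 6
x = (6 + 5) / (-1) = -11

-11


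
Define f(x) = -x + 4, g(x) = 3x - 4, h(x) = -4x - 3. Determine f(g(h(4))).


h(4) = -19
g(-19) = -61
f(-61) = 65

65


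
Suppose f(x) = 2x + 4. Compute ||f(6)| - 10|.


6


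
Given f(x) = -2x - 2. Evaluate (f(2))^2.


f(2) = -6
(-6)^2 = 36

36


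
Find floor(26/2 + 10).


26/2 = 13
13 + 10 = 23
floor(23) = 23

23


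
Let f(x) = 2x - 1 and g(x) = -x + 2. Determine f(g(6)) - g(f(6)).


f(g(6)) = -9
g(f(6)) = -9
Difference = 0

0


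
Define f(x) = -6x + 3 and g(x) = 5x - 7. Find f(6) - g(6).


f(6) = -33
g(6) = 23
Difference = -56

-56


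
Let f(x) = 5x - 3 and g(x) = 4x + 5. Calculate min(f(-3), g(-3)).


f(-3) = -18
g(-3) = -7
min = -18

-18


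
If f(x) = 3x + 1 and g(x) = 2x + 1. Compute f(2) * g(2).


f(2) = 7
g(2) = 5
Product = 35

35


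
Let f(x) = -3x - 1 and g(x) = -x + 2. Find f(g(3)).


g(3) = -1
f(-1) = 2

2


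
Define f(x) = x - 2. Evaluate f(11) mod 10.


f(11) = 9
9 mod 10 = 9

9


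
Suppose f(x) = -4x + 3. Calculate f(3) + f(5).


-26


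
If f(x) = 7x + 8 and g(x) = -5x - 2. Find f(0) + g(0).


6


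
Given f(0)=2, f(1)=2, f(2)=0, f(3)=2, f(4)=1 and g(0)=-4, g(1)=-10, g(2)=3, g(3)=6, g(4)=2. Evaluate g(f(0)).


f(0) = 2
g(2) = 3

3


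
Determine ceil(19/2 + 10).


20


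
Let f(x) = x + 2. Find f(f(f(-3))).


f(-3) = -1
f(-1) = 1
f(1) = 3

3


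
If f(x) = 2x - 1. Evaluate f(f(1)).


f(1) = 1
f(1) = 1

1


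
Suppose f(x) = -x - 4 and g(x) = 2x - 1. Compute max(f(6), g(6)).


f(6) = -10
g(6) = 11
max = 11

11


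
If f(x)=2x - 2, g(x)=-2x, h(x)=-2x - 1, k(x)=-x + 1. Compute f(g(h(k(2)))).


k(2) = -1
h(-1) = 1
g(1) = -2
f(-2) = -6

-6


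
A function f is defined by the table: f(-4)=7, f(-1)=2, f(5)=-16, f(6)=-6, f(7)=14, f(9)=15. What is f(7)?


Reading from the table at x = 7

14


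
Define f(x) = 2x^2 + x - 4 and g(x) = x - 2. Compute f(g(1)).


g(1) = -1
f(-1) = 2*(-1)^2 + 1*(-1) - 4 = -3

-3


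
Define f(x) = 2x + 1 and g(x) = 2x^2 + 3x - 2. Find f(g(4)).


g(4) = 42
f(42) = 85

85


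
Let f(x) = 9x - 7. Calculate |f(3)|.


f(3) = 20
|20| = 20

20


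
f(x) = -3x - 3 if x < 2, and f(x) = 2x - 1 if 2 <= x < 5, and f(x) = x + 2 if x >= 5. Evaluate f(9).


9 satisfies x >= 5
f(9) = 11

11


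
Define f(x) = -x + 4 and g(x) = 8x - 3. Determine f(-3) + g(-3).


f(-3) = 7
g(-3) = -27
Sum = -20

-20


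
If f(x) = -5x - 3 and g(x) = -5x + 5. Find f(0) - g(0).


f(0) = -3
g(0) = 5
Difference = -8

-8


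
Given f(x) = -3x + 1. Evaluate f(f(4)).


34


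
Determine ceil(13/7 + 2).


13/7 = 1.8571
1.8571 + 2 = 3.8571
ceil(3.8571) = 4

4


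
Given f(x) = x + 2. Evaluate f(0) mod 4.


f(0) = 2
2 mod 4 = 2

2


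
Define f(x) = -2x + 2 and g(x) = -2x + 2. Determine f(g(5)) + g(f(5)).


f(g(5)) = 18
g(f(5)) = 18
Sum = 36

36


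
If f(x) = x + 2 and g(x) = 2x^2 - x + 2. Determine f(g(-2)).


g(-2) = 12
f(12) = 14

14


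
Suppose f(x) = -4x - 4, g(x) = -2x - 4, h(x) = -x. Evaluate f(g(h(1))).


h(1) = -1
g(-1) = -2
f(-2) = 4

4


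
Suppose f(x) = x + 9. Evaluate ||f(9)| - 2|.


f(9) = 18
|18| = 18
|18 - 2| = 16

16


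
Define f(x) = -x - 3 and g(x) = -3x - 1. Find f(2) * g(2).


f(2) = -5
g(2) = -7
Product = 35

35


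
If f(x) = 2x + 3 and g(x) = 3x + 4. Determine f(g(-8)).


g(-8) = -20
f(-20) = -37

-37


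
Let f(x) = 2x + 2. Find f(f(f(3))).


f(3) = 8
f(8) = 18
f(18) = 38

38


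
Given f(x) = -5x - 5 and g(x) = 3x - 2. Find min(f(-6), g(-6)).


f(-6) = 25
g(-6) = -20
min = -20

-20


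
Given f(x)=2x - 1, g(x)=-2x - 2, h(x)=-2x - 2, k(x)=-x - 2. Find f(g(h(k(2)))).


k(2) = -4
h(-4) = 6
g(6) = -14
f(-14) = -29

-29


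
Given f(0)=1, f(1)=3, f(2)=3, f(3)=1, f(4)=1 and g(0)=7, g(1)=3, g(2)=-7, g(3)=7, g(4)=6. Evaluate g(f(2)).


f(2) = 3
g(3) = 7

7


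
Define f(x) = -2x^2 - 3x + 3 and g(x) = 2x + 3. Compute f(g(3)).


-186


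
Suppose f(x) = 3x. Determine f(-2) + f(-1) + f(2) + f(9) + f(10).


f(-2) = -6
f(-1) = -3
f(2) = 6
f(9) = 27
f(10) = 30
Sum = 54

54


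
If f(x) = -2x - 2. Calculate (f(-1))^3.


f(-1) = 0
(0)^3 = 0

0


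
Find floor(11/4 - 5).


11/4 = 2.75
2.75 - 5 = -2.25
floor(-2.25) = -3

-3


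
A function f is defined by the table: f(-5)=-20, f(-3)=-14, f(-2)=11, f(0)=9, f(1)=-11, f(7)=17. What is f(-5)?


Reading from the table at x = -5

-20


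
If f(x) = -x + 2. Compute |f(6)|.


f(6) = -4
|-4| = 4

4


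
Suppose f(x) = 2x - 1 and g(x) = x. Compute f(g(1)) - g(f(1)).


f(g(1)) = 1
g(f(1)) = 1
Difference = 0

0


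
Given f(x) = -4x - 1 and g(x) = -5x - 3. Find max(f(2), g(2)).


f(2) = -9
g(2) = -13
max = -9

-9


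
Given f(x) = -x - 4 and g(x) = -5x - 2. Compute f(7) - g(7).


26
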